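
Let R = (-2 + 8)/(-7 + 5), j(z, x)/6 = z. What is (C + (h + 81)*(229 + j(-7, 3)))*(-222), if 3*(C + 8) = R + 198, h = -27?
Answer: -2254410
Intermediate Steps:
j(z, x) = 6*z
R = -3 (R = 6/(-2) = 6*(-1/2) = -3)
C = 57 (C = -8 + (-3 + 198)/3 = -8 + (1/3)*195 = -8 + 65 = 57)
(C + (h + 81)*(229 + j(-7, 3)))*(-222) = (57 + (-27 + 81)*(229 + 6*(-7)))*(-222) = (57 + 54*(229 - 42))*(-222) = (57 + 54*187)*(-222) = (57 + 10098)*(-222) = 10155*(-222) = -2254410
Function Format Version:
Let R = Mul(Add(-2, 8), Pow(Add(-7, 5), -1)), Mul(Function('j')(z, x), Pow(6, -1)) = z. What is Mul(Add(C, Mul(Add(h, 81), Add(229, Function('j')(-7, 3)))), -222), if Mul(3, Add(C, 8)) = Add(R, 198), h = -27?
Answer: -2254410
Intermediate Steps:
Function('j')(z, x) = Mul(6, z)
R = -3 (R = Mul(6, Pow(-2, -1)) = Mul(6, Rational(-1, 2)) = -3)
C = 57 (C = Add(-8, Mul(Rational(1, 3), Add(-3, 198))) = Add(-8, Mul(Rational(1, 3), 195)) = Add(-8, 65) = 57)
Mul(Add(C, Mul(Add(h, 81), Add(229, Function('j')(-7, 3)))), -222) = Mul(Add(57, Mul(Add(-27, 81), Add(229, Mul(6, -7)))), -222) = Mul(Add(57, Mul(54, Add(229, -42))), -222) = Mul(Add(57, Mul(54, 187)), -222) = Mul(Add(57, 10098), -222) = Mul(10155, -222) = -2254410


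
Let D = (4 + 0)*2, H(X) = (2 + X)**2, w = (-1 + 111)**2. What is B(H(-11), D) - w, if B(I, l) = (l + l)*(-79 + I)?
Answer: -12068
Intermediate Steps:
w = 12100 (w = 110**2 = 12100)
D = 8 (D = 4*2 = 8)
B(I, l) = 2*l*(-79 + I) (B(I, l) = (2*l)*(-79 + I) = 2*l*(-79 + I))
B(H(-11), D) - w = 2*8*(-79 + (2 - 11)**2) - 1*12100 = 2*8*(-79 + (-9)**2) - 12100 = 2*8*(-79 + 81) - 12100 = 2*8*2 - 12100 = 32 - 12100 = -12068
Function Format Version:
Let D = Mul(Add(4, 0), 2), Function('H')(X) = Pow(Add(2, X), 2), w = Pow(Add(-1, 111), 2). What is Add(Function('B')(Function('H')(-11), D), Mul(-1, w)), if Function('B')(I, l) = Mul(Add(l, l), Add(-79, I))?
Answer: -12068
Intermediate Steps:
w = 12100 (w = Pow(110, 2) = 12100)
D = 8 (D = Mul(4, 2) = 8)
Function('B')(I, l) = Mul(2, l, Add(-79, I)) (Function('B')(I, l) = Mul(Mul(2, l), Add(-79, I)) = Mul(2, l, Add(-79, I)))
Add(Function('B')(Function('H')(-11), D), Mul(-1, w)) = Add(Mul(2, 8, Add(-79, Pow(Add(2, -11), 2))), Mul(-1, 12100)) = Add(Mul(2, 8, Add(-79, Pow(-9, 2))), -12100) = Add(Mul(2, 8, Add(-79, 81)), -12100) = Add(Mul(2, 8, 2), -12100) = Add(32, -12100) = -12068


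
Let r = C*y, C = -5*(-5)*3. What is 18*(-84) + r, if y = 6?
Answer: -1062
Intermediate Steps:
C = 75 (C = 25*3 = 75)
r = 450 (r = 75*6 = 450)
18*(-84) + r = 18*(-84) + 450 = -1512 + 450 = -1062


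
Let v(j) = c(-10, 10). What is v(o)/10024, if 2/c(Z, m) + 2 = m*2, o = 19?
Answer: 1/90216 ≈ 1.1085e-5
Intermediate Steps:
c(Z, m) = 2/(-2 + 2*m) (c(Z, m) = 2/(-2 + m*2) = 2/(-2 + 2*m))
v(j) = ⅑ (v(j) = 1/(-1 + 10) = 1/9 = ⅑)
v(o)/10024 = (⅑)/10024 = (⅑)*(1/10024) = 1/90216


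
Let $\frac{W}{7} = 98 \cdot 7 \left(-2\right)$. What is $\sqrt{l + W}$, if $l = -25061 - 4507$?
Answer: $2 i \sqrt{9793} \approx 197.92 i$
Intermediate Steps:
$l = -29568$ ($l = -25061 - 4507 = -29568$)
$W = -9604$ ($W = 7 \cdot 98 \cdot 7 \left(-2\right) = 7 \cdot 98 \left(-14\right) = 7 \left(-1372\right) = -9604$)
$\sqrt{l + W} = \sqrt{-29568 - 9604} = \sqrt{-39172} = 2 i \sqrt{9793}$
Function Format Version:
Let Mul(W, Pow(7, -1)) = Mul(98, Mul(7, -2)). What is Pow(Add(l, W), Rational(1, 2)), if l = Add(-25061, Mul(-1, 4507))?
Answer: Mul(2, I, Pow(9793, Rational(1, 2))) ≈ Mul(197.92, I)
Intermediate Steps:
l = -29568 (l = Add(-25061, -4507) = -29568)
W = -9604 (W = Mul(7, Mul(98, Mul(7, -2))) = Mul(7, Mul(98, -14)) = Mul(7, -1372) = -9604)
Pow(Add(l, W), Rational(1, 2)) = Pow(Add(-29568, -9604), Rational(1, 2)) = Pow(-39172, Rational(1, 2)) = Mul(2, I, Pow(9793, Rational(1, 2)))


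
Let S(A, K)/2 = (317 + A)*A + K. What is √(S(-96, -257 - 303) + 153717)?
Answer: √110165 ≈ 331.91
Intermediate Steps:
S(A, K) = 2*K + 2*A*(317 + A) (S(A, K) = 2*((317 + A)*A + K) = 2*(A*(317 + A) + K) = 2*(K + A*(317 + A)) = 2*K + 2*A*(317 + A))
√(S(-96, -257 - 303) + 153717) = √((2*(-257 - 303) + 2*(-96)² + 634*(-96)) + 153717) = √((2*(-560) + 2*9216 - 60864) + 153717) = √((-1120 + 18432 - 60864) + 153717) = √(-43552 + 153717) = √110165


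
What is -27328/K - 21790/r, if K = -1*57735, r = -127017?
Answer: 409558/635085 ≈ 0.64489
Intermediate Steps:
K = -57735
-27328/K - 21790/r = -27328/(-57735) - 21790/(-127017) = -27328*(-1/57735) - 21790*(-1/127017) = 27328/57735 + 21790/127017 = 409558/635085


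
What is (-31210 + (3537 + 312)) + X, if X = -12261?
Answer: -39622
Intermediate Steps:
(-31210 + (3537 + 312)) + X = (-31210 + (3537 + 312)) - 12261 = (-31210 + 3849) - 12261 = -27361 - 12261 = -39622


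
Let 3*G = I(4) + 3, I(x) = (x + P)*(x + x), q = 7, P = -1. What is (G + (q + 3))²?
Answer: 361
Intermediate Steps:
I(x) = 2*x*(-1 + x) (I(x) = (x - 1)*(x + x) = (-1 + x)*(2*x) = 2*x*(-1 + x))
G = 9 (G = (2*4*(-1 + 4) + 3)/3 = (2*4*3 + 3)/3 = (24 + 3)/3 = (⅓)*27 = 9)
(G + (q + 3))² = (9 + (7 + 3))² = (9 + 10)² = 19² = 361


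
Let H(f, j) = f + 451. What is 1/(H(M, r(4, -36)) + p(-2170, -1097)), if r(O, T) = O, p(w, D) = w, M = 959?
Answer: -1/760 ≈ -0.0013158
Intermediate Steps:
H(f, j) = 451 + f
1/(H(M, r(4, -36)) + p(-2170, -1097)) = 1/((451 + 959) - 2170) = 1/(1410 - 2170) = 1/(-760) = -1/760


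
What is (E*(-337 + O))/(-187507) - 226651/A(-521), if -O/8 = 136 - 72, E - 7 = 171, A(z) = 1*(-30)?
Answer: 42503182717/5625210 ≈ 7555.8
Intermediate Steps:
A(z) = -30
E = 178 (E = 7 + 171 = 178)
O = -512 (O = -8*(136 - 72) = -8*64 = -512)
(E*(-337 + O))/(-187507) - 226651/A(-521) = (178*(-337 - 512))/(-187507) - 226651/(-30) = (178*(-849))*(-1/187507) - 226651*(-1/30) = -151122*(-1/187507) + 226651/30 = 151122/187507 + 226651/30 = 42503182717/5625210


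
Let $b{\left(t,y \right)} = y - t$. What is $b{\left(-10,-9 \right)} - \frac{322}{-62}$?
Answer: $\frac{192}{31} \approx 6.1936$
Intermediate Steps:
$b{\left(-10,-9 \right)} - \frac{322}{-62} = \left(-9 - -10\right) - \frac{322}{-62} = \left(-9 + 10\right) - 322 \left(- \frac{1}{62}\right) = 1 - - \frac{161}{31} = 1 + \frac{161}{31} = \frac{192}{31}$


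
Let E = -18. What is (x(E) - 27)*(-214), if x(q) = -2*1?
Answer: 6206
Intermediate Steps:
x(q) = -2
(x(E) - 27)*(-214) = (-2 - 27)*(-214) = -29*(-214) = 6206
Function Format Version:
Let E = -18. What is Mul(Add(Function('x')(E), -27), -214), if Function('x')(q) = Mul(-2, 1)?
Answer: 6206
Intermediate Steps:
Function('x')(q) = -2
Mul(Add(Function('x')(E), -27), -214) = Mul(Add(-2, -27), -214) = Mul(-29, -214) = 6206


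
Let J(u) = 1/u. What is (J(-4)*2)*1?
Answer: -1/2 ≈ -0.50000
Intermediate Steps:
(J(-4)*2)*1 = (2/(-4))*1 = -1/4*2*1 = -1/2*1 = -1/2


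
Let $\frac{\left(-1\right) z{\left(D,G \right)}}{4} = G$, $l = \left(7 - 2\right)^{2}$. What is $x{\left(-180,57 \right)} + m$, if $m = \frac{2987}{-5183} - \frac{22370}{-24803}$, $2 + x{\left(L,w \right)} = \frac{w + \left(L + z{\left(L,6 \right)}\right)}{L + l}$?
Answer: $- \frac{14466435592}{19925862095} \approx -0.72601$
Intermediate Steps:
$l = 25$ ($l = 5^{2} = 25$)
$z{\left(D,G \right)} = - 4 G$
$x{\left(L,w \right)} = -2 + \frac{-24 + L + w}{25 + L}$ ($x{\left(L,w \right)} = -2 + \frac{w + \left(L - 24\right)}{L + 25} = -2 + \frac{w + \left(L - 24\right)}{25 + L} = -2 + \frac{w + \left(-24 + L\right)}{25 + L} = -2 + \frac{-24 + L + w}{25 + L}$)
$m = \frac{41857149}{128553949}$ ($m = 2987 \left(- \frac{1}{5183}\right) - - \frac{22370}{24803} = - \frac{2987}{5183} + \frac{22370}{24803} = \frac{41857149}{128553949} \approx 0.3256$)
$x{\left(-180,57 \right)} + m = \frac{-74 + 57 - -180}{25 - 180} + \frac{41857149}{128553949} = \frac{-74 + 57 + 180}{-155} + \frac{41857149}{128553949} = \left(- \frac{1}{155}\right) 163 + \frac{41857149}{128553949} = - \frac{163}{155} + \frac{41857149}{128553949} = - \frac{14466435592}{19925862095}$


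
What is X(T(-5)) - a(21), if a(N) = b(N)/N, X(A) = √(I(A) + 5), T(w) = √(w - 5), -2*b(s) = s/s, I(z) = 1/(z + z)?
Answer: 1/42 + √(500 - 5*I*√10)/10 ≈ 2.2602 - 0.035351*I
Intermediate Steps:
I(z) = 1/(2*z)
b(s) = -½ (b(s) = -s/(2*s) = -½*1 = -½)
T(w) = √(-5 + w)
X(A) = √(5 + 1/(2*A)) (X(A) = √(1/(2*A) + 5) = √(5 + 1/(2*A)))
a(N) = -1/(2*N)
X(T(-5)) - a(21) = √(20 + 2/(√(-5 - 5)))/2 - (-1)/(2*21) = √(20 + 2/(√(-10)))/2 - (-1)/(2*21) = √(20 + 2/((I*√10)))/2 - 1*(-1/42) = √(20 + 2*(-I*√10/10))/2 + 1/42 = √(20 - I*√10/5)/2 + 1/42 = 1/42 + √(20 - I*√10/5)/2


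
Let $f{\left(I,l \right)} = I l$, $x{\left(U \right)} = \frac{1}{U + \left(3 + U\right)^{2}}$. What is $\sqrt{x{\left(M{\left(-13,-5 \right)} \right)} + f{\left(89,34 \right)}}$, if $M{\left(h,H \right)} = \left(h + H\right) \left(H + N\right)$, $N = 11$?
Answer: $\frac{\sqrt{40071264559}}{3639} \approx 55.009$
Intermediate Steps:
$M{\left(h,H \right)} = \left(11 + H\right) \left(H + h\right)$ ($M{\left(h,H \right)} = \left(h + H\right) \left(H + 11\right) = \left(H + h\right) \left(11 + H\right) = \left(11 + H\right) \left(H + h\right)$)
$\sqrt{x{\left(M{\left(-13,-5 \right)} \right)} + f{\left(89,34 \right)}} = \sqrt{\frac{1}{\left(\left(-5\right)^{2} + 11 \left(-5\right) + 11 \left(-13\right) - -65\right) + \left(3 + \left(\left(-5\right)^{2} + 11 \left(-5\right) + 11 \left(-13\right) - -65\right)\right)^{2}} + 89 \cdot 34} = \sqrt{\frac{1}{\left(25 - 55 - 143 + 65\right) + \left(3 + \left(25 - 55 - 143 + 65\right)\right)^{2}} + 3026} = \sqrt{\frac{1}{-108 + \left(3 - 108\right)^{2}} + 3026} = \sqrt{\frac{1}{-108 + \left(-105\right)^{2}} + 3026} = \sqrt{\frac{1}{-108 + 11025} + 3026} = \sqrt{\frac{1}{10917} + 3026} = \sqrt{\frac{33034843}{10917}} = \frac{\sqrt{40071264559}}{3639}$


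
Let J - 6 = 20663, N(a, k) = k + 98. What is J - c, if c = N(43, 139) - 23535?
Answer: 43967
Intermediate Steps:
N(a, k) = 98 + k
J = 20669 (J = 6 + 20663 = 20669)
c = -23298 (c = (98 + 139) - 23535 = 237 - 23535 = -23298)
J - c = 20669 - 1*(-23298) = 20669 + 23298 = 43967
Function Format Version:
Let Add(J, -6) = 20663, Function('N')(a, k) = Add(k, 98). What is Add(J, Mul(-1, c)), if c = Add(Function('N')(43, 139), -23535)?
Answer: 43967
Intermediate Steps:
Function('N')(a, k) = Add(98, k)
J = 20669 (J = Add(6, 20663) = 20669)
c = -23298 (c = Add(Add(98, 139), -23535) = Add(237, -23535) = -23298)
Add(J, Mul(-1, c)) = Add(20669, Mul(-1, -23298)) = Add(20669, 23298) = 43967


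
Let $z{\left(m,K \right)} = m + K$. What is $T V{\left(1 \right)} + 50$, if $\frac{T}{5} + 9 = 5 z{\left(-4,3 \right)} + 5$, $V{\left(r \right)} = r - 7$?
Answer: $320$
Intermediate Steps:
$V{\left(r \right)} = -7 + r$
$z{\left(m,K \right)} = K + m$
$T = -45$ ($T = -45 + 5 \left(5 \left(3 - 4\right) + 5\right) = -45 + 5 \left(5 \left(-1\right) + 5\right) = -45 + 5 \left(-5 + 5\right) = -45 + 5 \cdot 0 = -45 + 0 = -45$)
$T V{\left(1 \right)} + 50 = - 45 \left(-7 + 1\right) + 50 = \left(-45\right) \left(-6\right) + 50 = 270 + 50 = 320$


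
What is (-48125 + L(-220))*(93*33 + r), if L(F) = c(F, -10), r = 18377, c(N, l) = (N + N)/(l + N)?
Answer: -23737097626/23 ≈ -1.0320e+9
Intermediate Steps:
c(N, l) = 2*N/(N + l) (c(N, l) = (2*N)/(N + l) = 2*N/(N + l))
L(F) = 2*F/(-10 + F) (L(F) = 2*F/(F - 10) = 2*F/(-10 + F))
(-48125 + L(-220))*(93*33 + r) = (-48125 + 2*(-220)/(-10 - 220))*(93*33 + 18377) = (-48125 + 2*(-220)/(-230))*(3069 + 18377) = (-48125 + 2*(-220)*(-1/230))*21446 = (-48125 + 44/23)*21446 = -1106831/23*21446 = -23737097626/23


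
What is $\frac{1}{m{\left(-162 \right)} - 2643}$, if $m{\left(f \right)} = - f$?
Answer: $- \frac{1}{2481} \approx -0.00040306$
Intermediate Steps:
$\frac{1}{m{\left(-162 \right)} - 2643} = \frac{1}{\left(-1\right) \left(-162\right) - 2643} = \frac{1}{162 - 2643} = \frac{1}{-2481} = - \frac{1}{2481}$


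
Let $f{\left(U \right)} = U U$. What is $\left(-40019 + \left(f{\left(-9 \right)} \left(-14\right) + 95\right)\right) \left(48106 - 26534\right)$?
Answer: $-885703176$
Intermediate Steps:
$f{\left(U \right)} = U^{2}$
$\left(-40019 + \left(f{\left(-9 \right)} \left(-14\right) + 95\right)\right) \left(48106 - 26534\right) = \left(-40019 + \left(\left(-9\right)^{2} \left(-14\right) + 95\right)\right) \left(48106 - 26534\right) = \left(-40019 + \left(81 \left(-14\right) + 95\right)\right) 21572 = \left(-40019 + \left(-1134 + 95\right)\right) 21572 = \left(-40019 - 1039\right) 21572 = \left(-41058\right) 21572 = -885703176$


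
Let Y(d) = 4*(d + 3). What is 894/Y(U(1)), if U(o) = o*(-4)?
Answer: -447/2 ≈ -223.50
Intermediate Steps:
U(o) = -4*o
Y(d) = 12 + 4*d (Y(d) = 4*(3 + d) = 12 + 4*d)
894/Y(U(1)) = 894/(12 + 4*(-4*1)) = 894/(12 + 4*(-4)) = 894/(12 - 16) = 894/(-4) = 894*(-1/4) = -447/2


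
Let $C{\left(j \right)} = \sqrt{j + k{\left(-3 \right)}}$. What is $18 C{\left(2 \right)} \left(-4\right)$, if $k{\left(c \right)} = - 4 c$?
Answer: $- 72 \sqrt{14} \approx -269.4$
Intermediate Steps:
$C{\left(j \right)} = \sqrt{12 + j}$ ($C{\left(j \right)} = \sqrt{j - -12} = \sqrt{j + 12} = \sqrt{12 + j}$)
$18 C{\left(2 \right)} \left(-4\right) = 18 \sqrt{12 + 2} \left(-4\right) = 18 \sqrt{14} \left(-4\right) = - 72 \sqrt{14}$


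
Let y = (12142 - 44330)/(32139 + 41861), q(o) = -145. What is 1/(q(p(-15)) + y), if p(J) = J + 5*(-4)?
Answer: -18500/2690547 ≈ -0.0068759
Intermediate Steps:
p(J) = -20 + J (p(J) = J - 20 = -20 + J)
y = -8047/18500 (y = -32188/74000 = -32188*1/74000 = -8047/18500 ≈ -0.43497)
1/(q(p(-15)) + y) = 1/(-145 - 8047/18500) = 1/(-2690547/18500) = -18500/2690547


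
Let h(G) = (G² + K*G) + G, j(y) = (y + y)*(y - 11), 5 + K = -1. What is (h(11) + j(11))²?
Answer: 4356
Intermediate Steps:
K = -6 (K = -5 - 1 = -6)
j(y) = 2*y*(-11 + y) (j(y) = (2*y)*(-11 + y) = 2*y*(-11 + y))
h(G) = G² - 5*G (h(G) = (G² - 6*G) + G = G² - 5*G)
(h(11) + j(11))² = (11*(-5 + 11) + 2*11*(-11 + 11))² = (11*6 + 2*11*0)² = (66 + 0)² = 66² = 4356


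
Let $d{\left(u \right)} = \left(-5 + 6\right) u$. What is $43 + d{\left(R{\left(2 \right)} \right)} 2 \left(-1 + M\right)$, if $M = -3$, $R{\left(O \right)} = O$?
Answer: $27$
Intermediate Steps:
$d{\left(u \right)} = u$ ($d{\left(u \right)} = 1 u = u$)
$43 + d{\left(R{\left(2 \right)} \right)} 2 \left(-1 + M\right) = 43 + 2 \cdot 2 \left(-1 - 3\right) = 43 + 2 \cdot 2 \left(-4\right) = 43 + 2 \left(-8\right) = 43 - 16 = 27$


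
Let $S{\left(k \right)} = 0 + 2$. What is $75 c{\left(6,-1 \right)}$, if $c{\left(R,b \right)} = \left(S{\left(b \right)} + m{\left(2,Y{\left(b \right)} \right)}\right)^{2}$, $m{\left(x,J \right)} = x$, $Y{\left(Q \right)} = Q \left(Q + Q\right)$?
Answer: $1200$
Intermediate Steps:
$S{\left(k \right)} = 2$
$Y{\left(Q \right)} = 2 Q^{2}$ ($Y{\left(Q \right)} = Q 2 Q = 2 Q^{2}$)
$c{\left(R,b \right)} = 16$ ($c{\left(R,b \right)} = \left(2 + 2\right)^{2} = 4^{2} = 16$)
$75 c{\left(6,-1 \right)} = 75 \cdot 16 = 1200$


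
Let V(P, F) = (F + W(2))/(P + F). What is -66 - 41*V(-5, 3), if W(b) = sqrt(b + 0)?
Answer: -9/2 + 41*sqrt(2)/2 ≈ 24.491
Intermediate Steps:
W(b) = sqrt(b)
V(P, F) = (F + sqrt(2))/(F + P) (V(P, F) = (F + sqrt(2))/(P + F) = (F + sqrt(2))/(F + P))
-66 - 41*V(-5, 3) = -66 - 41*(3 + sqrt(2))/(3 - 5) = -66 - 41*(3 + sqrt(2))/(-2) = -66 - (-41)*(3 + sqrt(2))/2 = -66 - 41*(-3/2 - sqrt(2)/2) = -66 + (123/2 + 41*sqrt(2)/2) = -9/2 + 41*sqrt(2)/2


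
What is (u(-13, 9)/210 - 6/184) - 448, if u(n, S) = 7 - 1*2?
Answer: -865553/1932 ≈ -448.01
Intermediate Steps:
u(n, S) = 5 (u(n, S) = 7 - 2 = 5)
(u(-13, 9)/210 - 6/184) - 448 = (5/210 - 6/184) - 448 = (5*(1/210) - 6*1/184) - 448 = (1/42 - 3/92) - 448 = -17/1932 - 448 = -865553/1932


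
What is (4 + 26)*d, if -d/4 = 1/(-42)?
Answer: 20/7 ≈ 2.8571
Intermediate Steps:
d = 2/21 (d = -4/(-42) = -4*(-1/42) = 2/21 ≈ 0.095238)
(4 + 26)*d = (4 + 26)*(2/21) = 30*(2/21) = 20/7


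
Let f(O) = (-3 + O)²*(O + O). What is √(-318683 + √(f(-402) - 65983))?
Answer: √(-318683 + 17*I*√456547) ≈ 10.17 + 564.61*I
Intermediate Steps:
f(O) = 2*O*(-3 + O)² (f(O) = (-3 + O)²*(2*O) = 2*O*(-3 + O)²)
√(-318683 + √(f(-402) - 65983)) = √(-318683 + √(2*(-402)*(-3 - 402)² - 65983)) = √(-318683 + √(2*(-402)*(-405)² - 65983)) = √(-318683 + √(2*(-402)*164025 - 65983)) = √(-318683 + √(-131876100 - 65983)) = √(-318683 + √(-131942083)) = √(-318683 + 17*I*√456547)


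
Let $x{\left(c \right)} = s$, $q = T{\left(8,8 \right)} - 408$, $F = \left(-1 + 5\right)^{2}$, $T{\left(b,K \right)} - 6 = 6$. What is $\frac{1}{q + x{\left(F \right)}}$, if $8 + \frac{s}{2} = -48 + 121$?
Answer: $- \frac{1}{266} \approx -0.0037594$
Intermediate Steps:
$T{\left(b,K \right)} = 12$ ($T{\left(b,K \right)} = 6 + 6 = 12$)
$F = 16$ ($F = 4^{2} = 16$)
$q = -396$ ($q = 12 - 408 = -396$)
$s = 130$ ($s = -16 + 2 \left(-48 + 121\right) = -16 + 2 \cdot 73 = -16 + 146 = 130$)
$x{\left(c \right)} = 130$
$\frac{1}{q + x{\left(F \right)}} = \frac{1}{-396 + 130} = \frac{1}{-266} = - \frac{1}{266}$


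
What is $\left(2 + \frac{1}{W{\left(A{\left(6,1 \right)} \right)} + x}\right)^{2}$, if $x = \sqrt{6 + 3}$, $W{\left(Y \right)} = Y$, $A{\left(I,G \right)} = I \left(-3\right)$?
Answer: $\frac{841}{225} \approx 3.7378$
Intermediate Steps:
$A{\left(I,G \right)} = - 3 I$
$x = 3$ ($x = \sqrt{9} = 3$)
$\left(2 + \frac{1}{W{\left(A{\left(6,1 \right)} \right)} + x}\right)^{2} = \left(2 + \frac{1}{\left(-3\right) 6 + 3}\right)^{2} = \left(2 + \frac{1}{-18 + 3}\right)^{2} = \left(2 + \frac{1}{-15}\right)^{2} = \left(2 - \frac{1}{15}\right)^{2} = \left(\frac{29}{15}\right)^{2} = \frac{841}{225}$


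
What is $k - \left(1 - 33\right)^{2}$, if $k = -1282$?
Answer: $-2306$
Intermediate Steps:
$k - \left(1 - 33\right)^{2} = -1282 - \left(1 - 33\right)^{2} = -1282 - \left(-32\right)^{2} = -1282 - 1024 = -2306$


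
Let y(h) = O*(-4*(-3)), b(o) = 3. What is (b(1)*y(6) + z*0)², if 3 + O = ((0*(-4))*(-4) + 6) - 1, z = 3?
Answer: 5184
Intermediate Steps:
O = 2 (O = -3 + (((0*(-4))*(-4) + 6) - 1) = -3 + ((0*(-4) + 6) - 1) = -3 + ((0 + 6) - 1) = -3 + (6 - 1) = -3 + 5 = 2)
y(h) = 24 (y(h) = 2*(-4*(-3)) = 2*12 = 24)
(b(1)*y(6) + z*0)² = (3*24 + 3*0)² = (72 + 0)² = 72² = 5184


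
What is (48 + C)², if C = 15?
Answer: 3969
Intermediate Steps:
(48 + C)² = (48 + 15)² = 63² = 3969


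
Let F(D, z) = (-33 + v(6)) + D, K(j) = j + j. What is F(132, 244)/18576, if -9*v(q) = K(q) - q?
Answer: 295/55728 ≈ 0.0052936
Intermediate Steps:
K(j) = 2*j
v(q) = -q/9 (v(q) = -(2*q - q)/9 = -q/9)
F(D, z) = -101/3 + D (F(D, z) = (-33 - ⅑*6) + D = (-33 - ⅔) + D = -101/3 + D)
F(132, 244)/18576 = (-101/3 + 132)/18576 = (295/3)*(1/18576) = 295/55728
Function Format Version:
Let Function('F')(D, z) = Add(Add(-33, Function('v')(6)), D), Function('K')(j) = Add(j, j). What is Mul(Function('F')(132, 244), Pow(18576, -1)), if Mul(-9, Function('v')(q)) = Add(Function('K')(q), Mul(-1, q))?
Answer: Rational(295, 55728) ≈ 0.0052936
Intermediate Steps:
Function('K')(j) = Mul(2, j)
Function('v')(q) = Mul(Rational(-1, 9), q) (Function('v')(q) = Mul(Rational(-1, 9), Add(Mul(2, q), Mul(-1, q))) = Mul(Rational(-1, 9), q))
Function('F')(D, z) = Add(Rational(-101, 3), D) (Function('F')(D, z) = Add(Add(-33, Mul(Rational(-1, 9), 6)), D) = Add(Add(-33, Rational(-2, 3)), D) = Add(Rational(-101, 3), D))
Mul(Function('F')(132, 244), Pow(18576, -1)) = Mul(Add(Rational(-101, 3), 132), Pow(18576, -1)) = Mul(Rational(295, 3), Rational(1, 18576)) = Rational(295, 55728)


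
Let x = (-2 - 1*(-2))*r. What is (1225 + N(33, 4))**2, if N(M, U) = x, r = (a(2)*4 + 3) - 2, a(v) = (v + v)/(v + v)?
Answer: 1500625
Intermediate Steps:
a(v) = 1 (a(v) = (2*v)/((2*v)) = (2*v)*(1/(2*v)) = 1)
r = 5 (r = (1*4 + 3) - 2 = (4 + 3) - 2 = 7 - 2 = 5)
x = 0 (x = (-2 - 1*(-2))*5 = (-2 + 2)*5 = 0*5 = 0)
N(M, U) = 0
(1225 + N(33, 4))**2 = (1225 + 0)**2 = 1225**2 = 1500625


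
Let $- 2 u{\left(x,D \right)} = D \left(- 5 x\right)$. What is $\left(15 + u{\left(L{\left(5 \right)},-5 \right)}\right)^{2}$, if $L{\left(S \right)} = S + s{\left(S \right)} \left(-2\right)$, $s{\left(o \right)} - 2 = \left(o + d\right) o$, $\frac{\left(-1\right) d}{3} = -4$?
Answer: $\frac{18105025}{4} \approx 4.5263 \cdot 10^{6}$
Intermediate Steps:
$d = 12$ ($d = \left(-3\right) \left(-4\right) = 12$)
$s{\left(o \right)} = 2 + o \left(12 + o\right)$ ($s{\left(o \right)} = 2 + \left(o + 12\right) o = 2 + \left(12 + o\right) o = 2 + o \left(12 + o\right)$)
$L{\left(S \right)} = -4 - 23 S - 2 S^{2}$ ($L{\left(S \right)} = S + \left(2 + S^{2} + 12 S\right) \left(-2\right) = S - \left(4 + 2 S^{2} + 24 S\right) = -4 - 23 S - 2 S^{2}$)
$u{\left(x,D \right)} = \frac{5 D x}{2}$ ($u{\left(x,D \right)} = - \frac{D \left(- 5 x\right)}{2} = - \frac{\left(-5\right) D x}{2} = \frac{5 D x}{2}$)
$\left(15 + u{\left(L{\left(5 \right)},-5 \right)}\right)^{2} = \left(15 + \frac{5}{2} \left(-5\right) \left(-4 - 115 - 2 \cdot 5^{2}\right)\right)^{2} = \left(15 + \frac{5}{2} \left(-5\right) \left(-4 - 115 - 50\right)\right)^{2} = \left(15 + \frac{5}{2} \left(-5\right) \left(-169\right)\right)^{2} = \left(15 + \frac{4225}{2}\right)^{2} = \left(\frac{4255}{2}\right)^{2} = \frac{18105025}{4}$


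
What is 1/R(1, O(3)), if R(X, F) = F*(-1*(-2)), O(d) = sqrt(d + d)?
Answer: sqrt(6)/12 ≈ 0.20412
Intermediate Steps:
O(d) = sqrt(2)*sqrt(d) (O(d) = sqrt(2*d) = sqrt(2)*sqrt(d))
R(X, F) = 2*F (R(X, F) = F*2 = 2*F)
1/R(1, O(3)) = 1/(2*(sqrt(2)*sqrt(3))) = 1/(2*sqrt(6)) = sqrt(6)/12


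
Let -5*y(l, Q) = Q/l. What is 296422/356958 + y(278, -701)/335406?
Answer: 3290391364739/3962355675660 ≈ 0.83041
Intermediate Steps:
y(l, Q) = -Q/(5*l)
296422/356958 + y(278, -701)/335406 = 296422/356958 - 1/5*(-701)/278/335406 = 296422*(1/356958) - 1/5*(-701)*1/278*(1/335406) = 21173/25497 + (701/1390)*(1/335406) = 21173/25497 + 701/466214340 = 3290391364739/3962355675660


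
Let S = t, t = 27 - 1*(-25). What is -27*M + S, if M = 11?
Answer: -245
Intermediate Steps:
t = 52 (t = 27 + 25 = 52)
S = 52
-27*M + S = -27*11 + 52 = -297 + 52 = -245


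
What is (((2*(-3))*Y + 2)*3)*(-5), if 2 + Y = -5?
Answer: -660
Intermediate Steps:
Y = -7 (Y = -2 - 5 = -7)
(((2*(-3))*Y + 2)*3)*(-5) = (((2*(-3))*(-7) + 2)*3)*(-5) = ((-6*(-7) + 2)*3)*(-5) = ((42 + 2)*3)*(-5) = (44*3)*(-5) = 132*(-5) = -660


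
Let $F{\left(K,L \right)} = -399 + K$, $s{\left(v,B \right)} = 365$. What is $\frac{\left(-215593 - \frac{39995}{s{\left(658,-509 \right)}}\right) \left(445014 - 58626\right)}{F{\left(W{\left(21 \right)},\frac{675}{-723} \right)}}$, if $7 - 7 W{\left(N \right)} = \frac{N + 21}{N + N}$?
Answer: $\frac{14196412364736}{67817} \approx 2.0933 \cdot 10^{8}$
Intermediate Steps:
$W{\left(N \right)} = 1 - \frac{21 + N}{14 N}$ ($W{\left(N \right)} = 1 - \frac{\left(N + 21\right) \frac{1}{N + N}}{7} = 1 - \frac{\left(21 + N\right) \frac{1}{2 N}}{7} = 1 - \frac{\frac{1}{2} \frac{1}{N} \left(21 + N\right)}{7} = 1 - \frac{21 + N}{14 N}$)
$\frac{\left(-215593 - \frac{39995}{s{\left(658,-509 \right)}}\right) \left(445014 - 58626\right)}{F{\left(W{\left(21 \right)},\frac{675}{-723} \right)}} = \frac{\left(-215593 - \frac{39995}{365}\right) \left(445014 - 58626\right)}{-399 + \frac{-21 + 13 \cdot 21}{14 \cdot 21}} = \frac{\left(-215593 - \frac{7999}{73}\right) 386388}{-399 + \frac{1}{14} \cdot \frac{1}{21} \left(-21 + 273\right)} = \frac{\left(-215593 - \frac{7999}{73}\right) 386388}{-399 + \frac{1}{14} \cdot \frac{1}{21} \cdot 252} = \frac{\left(- \frac{15746288}{73}\right) 386388}{-399 + \frac{6}{7}} = - \frac{6084176727744}{73 \left(- \frac{2787}{7}\right)} = \left(- \frac{6084176727744}{73}\right) \left(- \frac{7}{2787}\right) = \frac{14196412364736}{67817}$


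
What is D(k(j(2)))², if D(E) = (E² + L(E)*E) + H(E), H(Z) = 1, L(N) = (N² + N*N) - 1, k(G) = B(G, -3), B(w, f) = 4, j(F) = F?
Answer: 19881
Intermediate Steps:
k(G) = 4
L(N) = -1 + 2*N² (L(N) = (N² + N²) - 1 = 2*N² - 1 = -1 + 2*N²)
D(E) = 1 + E² + E*(-1 + 2*E²) (D(E) = (E² + (-1 + 2*E²)*E) + 1 = (E² + E*(-1 + 2*E²)) + 1 = 1 + E² + E*(-1 + 2*E²))
D(k(j(2)))² = (1 + 4² - 1*4 + 2*4³)² = (1 + 16 - 4 + 2*64)² = (1 + 16 - 4 + 128)² = 141² = 19881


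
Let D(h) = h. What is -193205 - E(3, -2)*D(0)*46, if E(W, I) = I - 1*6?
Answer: -193205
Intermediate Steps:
E(W, I) = -6 + I (E(W, I) = I - 6 = -6 + I)
-193205 - E(3, -2)*D(0)*46 = -193205 - (-6 - 2)*0*46 = -193205 - (-8*0)*46 = -193205 - 0*46 = -193205 - 1*0 = -193205 + 0 = -193205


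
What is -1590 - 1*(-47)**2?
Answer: -3799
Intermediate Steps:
-1590 - 1*(-47)**2 = -1590 - 1*2209 = -1590 - 2209 = -3799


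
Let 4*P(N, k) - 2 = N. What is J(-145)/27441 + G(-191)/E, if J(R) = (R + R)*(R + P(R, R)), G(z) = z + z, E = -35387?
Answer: 1243587023/647369778 ≈ 1.9210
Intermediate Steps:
P(N, k) = ½ + N/4
G(z) = 2*z
J(R) = 2*R*(½ + 5*R/4) (J(R) = (R + R)*(R + (½ + R/4)) = (2*R)*(½ + 5*R/4) = 2*R*(½ + 5*R/4))
J(-145)/27441 + G(-191)/E = ((½)*(-145)*(2 + 5*(-145)))/27441 + (2*(-191))/(-35387) = ((½)*(-145)*(2 - 725))*(1/27441) - 382*(-1/35387) = ((½)*(-145)*(-723))*(1/27441) + 382/35387 = (104835/2)*(1/27441) + 382/35387 = 34945/18294 + 382/35387 = 1243587023/647369778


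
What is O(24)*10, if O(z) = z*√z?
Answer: 480*√6 ≈ 1175.8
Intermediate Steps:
O(z) = z^(3/2)
O(24)*10 = 24^(3/2)*10 = (48*√6)*10 = 480*√6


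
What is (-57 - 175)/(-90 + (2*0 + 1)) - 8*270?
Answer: -192008/89 ≈ -2157.4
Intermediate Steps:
(-57 - 175)/(-90 + (2*0 + 1)) - 8*270 = -232/(-90 + (0 + 1)) - 2160 = -232/(-90 + 1) - 2160 = -232/(-89) - 2160 = -232*(-1/89) - 2160 = 232/89 - 2160 = -192008/89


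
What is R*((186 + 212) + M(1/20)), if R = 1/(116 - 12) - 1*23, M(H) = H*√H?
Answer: -475809/52 - 2391*√5/20800 ≈ -9150.4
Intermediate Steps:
M(H) = H^(3/2)
R = -2391/104 (R = 1/104 - 23 = -2391/104 ≈ -22.990)
R*((186 + 212) + M(1/20)) = -2391*((186 + 212) + (1/20)^(3/2))/104 = -2391*(398 + (1/20)^(3/2))/104 = -2391*(398 + √5/200)/104 = -475809/52 - 2391*√5/20800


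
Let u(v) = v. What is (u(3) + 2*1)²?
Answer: 25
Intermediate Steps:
(u(3) + 2*1)² = (3 + 2*1)² = (3 + 2)² = 5² = 25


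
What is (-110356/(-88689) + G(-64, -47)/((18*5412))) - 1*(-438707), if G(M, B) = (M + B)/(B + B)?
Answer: 842293274952665/1919939472 ≈ 4.3871e+5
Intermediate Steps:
G(M, B) = (B + M)/(2*B) (G(M, B) = (B + M)/((2*B)) = (B + M)*(1/(2*B)) = (B + M)/(2*B))
(-110356/(-88689) + G(-64, -47)/((18*5412))) - 1*(-438707) = (-110356/(-88689) + ((½)*(-47 - 64)/(-47))/((18*5412))) - 1*(-438707) = (-110356*(-1/88689) + ((½)*(-1/47)*(-111))/97416) + 438707 = (2348/1887 + (111/94)*(1/97416)) + 438707 = (2348/1887 + 37/3052368) + 438707 = 2389009961/1919939472 + 438707 = 842293274952665/1919939472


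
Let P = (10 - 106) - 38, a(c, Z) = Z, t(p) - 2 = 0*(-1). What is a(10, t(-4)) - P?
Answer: 136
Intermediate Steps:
t(p) = 2 (t(p) = 2 + 0*(-1) = 2 + 0 = 2)
P = -134 (P = -96 - 38 = -134)
a(10, t(-4)) - P = 2 - 1*(-134) = 2 + 134 = 136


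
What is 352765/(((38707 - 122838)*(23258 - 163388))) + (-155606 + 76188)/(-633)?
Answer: 62418735097919/497507490666 ≈ 125.46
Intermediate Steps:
352765/(((38707 - 122838)*(23258 - 163388))) + (-155606 + 76188)/(-633) = 352765/((-84131*(-140130))) - 79418*(-1/633) = 352765/11789277030 + 79418/633 = 352765*(1/11789277030) + 79418/633 = 70553/2357855406 + 79418/633 = 62418735097919/497507490666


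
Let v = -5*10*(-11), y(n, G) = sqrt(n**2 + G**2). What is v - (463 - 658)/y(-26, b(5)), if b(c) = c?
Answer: 550 + 195*sqrt(701)/701 ≈ 557.37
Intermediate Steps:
y(n, G) = sqrt(G**2 + n**2)
v = 550 (v = -50*(-11) = 550)
v - (463 - 658)/y(-26, b(5)) = 550 - (463 - 658)/(sqrt(5**2 + (-26)**2)) = 550 - (-195)/(sqrt(25 + 676)) = 550 - (-195)/(sqrt(701)) = 550 - (-195)*sqrt(701)/701 = 550 + 195*sqrt(701)/701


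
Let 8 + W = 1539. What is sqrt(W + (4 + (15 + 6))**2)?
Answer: 14*sqrt(11) ≈ 46.433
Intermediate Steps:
W = 1531 (W = -8 + 1539 = 1531)
sqrt(W + (4 + (15 + 6))**2) = sqrt(1531 + (4 + (15 + 6))**2) = sqrt(1531 + (4 + 21)**2) = sqrt(1531 + 25**2) = sqrt(1531 + 625) = sqrt(2156) = 14*sqrt(11)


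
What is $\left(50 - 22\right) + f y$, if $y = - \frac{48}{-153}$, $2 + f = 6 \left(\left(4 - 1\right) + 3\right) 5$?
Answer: $\frac{4276}{51} \approx 83.843$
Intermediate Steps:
$f = 178$ ($f = -2 + 6 \left(\left(4 - 1\right) + 3\right) 5 = -2 + 6 \left(3 + 3\right) 5 = -2 + 6 \cdot 6 \cdot 5 = -2 + 36 \cdot 5 = -2 + 180 = 178$)
$y = \frac{16}{51}$ ($y = \left(-48\right) \left(- \frac{1}{153}\right) = \frac{16}{51} \approx 0.31373$)
$\left(50 - 22\right) + f y = \left(50 - 22\right) + 178 \cdot \frac{16}{51} = \left(50 - 22\right) + \frac{2848}{51} = 28 + \frac{2848}{51} = \frac{4276}{51}$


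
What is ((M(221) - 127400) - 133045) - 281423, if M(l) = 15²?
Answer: -541643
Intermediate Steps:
M(l) = 225
((M(221) - 127400) - 133045) - 281423 = ((225 - 127400) - 133045) - 281423 = (-127175 - 133045) - 281423 = -260220 - 281423 = -541643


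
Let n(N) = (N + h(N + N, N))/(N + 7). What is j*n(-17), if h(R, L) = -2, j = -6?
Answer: -57/5 ≈ -11.400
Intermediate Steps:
n(N) = (-2 + N)/(7 + N) (n(N) = (N - 2)/(N + 7) = (-2 + N)/(7 + N))
j*n(-17) = -6*(-2 - 17)/(7 - 17) = -6*(-19)/(-10) = -(-3)*(-19)/5 = -6*19/10 = -57/5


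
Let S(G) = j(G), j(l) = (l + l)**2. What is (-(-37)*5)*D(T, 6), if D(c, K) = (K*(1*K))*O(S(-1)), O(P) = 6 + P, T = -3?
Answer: 66600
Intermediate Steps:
j(l) = 4*l**2 (j(l) = (2*l)**2 = 4*l**2)
S(G) = 4*G**2
D(c, K) = 10*K**2 (D(c, K) = (K*(1*K))*(6 + 4*(-1)**2) = (K*K)*(6 + 4*1) = K**2*(6 + 4) = K**2*10 = 10*K**2)
(-(-37)*5)*D(T, 6) = (-(-37)*5)*(10*6**2) = (-37*(-5))*(10*36) = 185*360 = 66600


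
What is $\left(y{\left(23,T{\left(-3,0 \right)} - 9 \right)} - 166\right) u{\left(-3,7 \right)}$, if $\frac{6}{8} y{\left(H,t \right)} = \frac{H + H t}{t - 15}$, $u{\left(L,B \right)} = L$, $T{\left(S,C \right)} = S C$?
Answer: $\frac{1402}{3} \approx 467.33$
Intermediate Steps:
$T{\left(S,C \right)} = C S$
$y{\left(H,t \right)} = \frac{4 \left(H + H t\right)}{3 \left(-15 + t\right)}$ ($y{\left(H,t \right)} = \frac{4 \frac{H + H t}{t - 15}}{3} = \frac{4 \frac{H + H t}{-15 + t}}{3} = \frac{4 \left(H + H t\right)}{3 \left(-15 + t\right)}$)
$\left(y{\left(23,T{\left(-3,0 \right)} - 9 \right)} - 166\right) u{\left(-3,7 \right)} = \left(\frac{4}{3} \cdot 23 \frac{1}{-15 + \left(0 \left(-3\right) - 9\right)} \left(1 + \left(0 \left(-3\right) - 9\right)\right) - 166\right) \left(-3\right) = \left(\frac{4}{3} \cdot 23 \frac{1}{-15 + \left(0 - 9\right)} \left(1 + \left(0 - 9\right)\right) - 166\right) \left(-3\right) = \left(\frac{4}{3} \cdot 23 \frac{1}{-15 - 9} \left(1 - 9\right) - 166\right) \left(-3\right) = \left(\frac{4}{3} \cdot 23 \frac{1}{-24} \left(-8\right) - 166\right) \left(-3\right) = \left(\frac{4}{3} \cdot 23 \left(- \frac{1}{24}\right) \left(-8\right) - 166\right) \left(-3\right) = \left(\frac{92}{9} - 166\right) \left(-3\right) = \left(- \frac{1402}{9}\right) \left(-3\right) = \frac{1402}{3}$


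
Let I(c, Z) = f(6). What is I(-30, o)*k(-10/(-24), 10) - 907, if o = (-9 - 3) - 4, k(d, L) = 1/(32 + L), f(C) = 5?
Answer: -38089/42 ≈ -906.88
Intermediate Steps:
o = -16 (o = -12 - 4 = -16)
I(c, Z) = 5
I(-30, o)*k(-10/(-24), 10) - 907 = 5/(32 + 10) - 907 = 5/42 - 907 = -38089/42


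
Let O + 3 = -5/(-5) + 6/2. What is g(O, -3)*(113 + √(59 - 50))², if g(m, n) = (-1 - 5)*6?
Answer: -484416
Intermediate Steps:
O = 1 (O = -3 + (-5/(-5) + 6/2) = -3 + (-5*(-⅕) + 6*(½)) = -3 + (1 + 3) = -3 + 4 = 1)
g(m, n) = -36 (g(m, n) = -6*6 = -36)
g(O, -3)*(113 + √(59 - 50))² = -36*(113 + √(59 - 50))² = -36*(113 + √9)² = -36*(113 + 3)² = -36*116² = -36*13456 = -484416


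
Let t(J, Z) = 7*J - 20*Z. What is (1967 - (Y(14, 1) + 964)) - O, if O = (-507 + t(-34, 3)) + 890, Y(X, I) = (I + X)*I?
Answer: 903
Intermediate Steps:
t(J, Z) = -20*Z + 7*J
Y(X, I) = I*(I + X)
O = 85 (O = (-507 + (-20*3 + 7*(-34))) + 890 = (-507 + (-60 - 238)) + 890 = (-507 - 298) + 890 = -805 + 890 = 85)
(1967 - (Y(14, 1) + 964)) - O = (1967 - (1*(1 + 14) + 964)) - 1*85 = (1967 - (1*15 + 964)) - 85 = (1967 - (15 + 964)) - 85 = (1967 - 1*979) - 85 = (1967 - 979) - 85 = 988 - 85 = 903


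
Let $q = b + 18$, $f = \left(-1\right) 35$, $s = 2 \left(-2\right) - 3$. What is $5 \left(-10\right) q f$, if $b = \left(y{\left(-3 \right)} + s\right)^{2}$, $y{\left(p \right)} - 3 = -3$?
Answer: $117250$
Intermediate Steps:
$y{\left(p \right)} = 0$ ($y{\left(p \right)} = 3 - 3 = 0$)
$s = -7$ ($s = -4 - 3 = -7$)
$f = -35$
$b = 49$ ($b = \left(0 - 7\right)^{2} = \left(-7\right)^{2} = 49$)
$q = 67$ ($q = 49 + 18 = 67$)
$5 \left(-10\right) q f = 5 \left(-10\right) 67 \left(-35\right) = \left(-50\right) 67 \left(-35\right) = \left(-3350\right) \left(-35\right) = 117250$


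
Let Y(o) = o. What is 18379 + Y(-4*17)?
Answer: 18311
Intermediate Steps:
18379 + Y(-4*17) = 18379 - 4*17 = 18379 - 68 = 18311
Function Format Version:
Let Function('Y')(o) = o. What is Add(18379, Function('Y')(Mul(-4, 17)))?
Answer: 18311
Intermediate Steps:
Add(18379, Function('Y')(Mul(-4, 17))) = Add(18379, Mul(-4, 17)) = Add(18379, -68) = 18311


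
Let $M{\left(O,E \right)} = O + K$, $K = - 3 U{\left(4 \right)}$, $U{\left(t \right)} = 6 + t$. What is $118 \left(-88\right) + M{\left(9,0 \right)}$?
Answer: $-10405$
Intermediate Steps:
$K = -30$ ($K = - 3 \left(6 + 4\right) = \left(-3\right) 10 = -30$)
$M{\left(O,E \right)} = -30 + O$ ($M{\left(O,E \right)} = O - 30 = -30 + O$)
$118 \left(-88\right) + M{\left(9,0 \right)} = 118 \left(-88\right) + \left(-30 + 9\right) = -10384 - 21 = -10405$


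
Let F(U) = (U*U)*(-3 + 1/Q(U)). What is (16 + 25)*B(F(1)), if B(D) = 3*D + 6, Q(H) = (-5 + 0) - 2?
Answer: -984/7 ≈ -140.57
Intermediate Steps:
Q(H) = -7 (Q(H) = -5 - 2 = -7)
F(U) = -22*U²/7 (F(U) = (U*U)*(-3 + 1/(-7)) = U²*(-3 - ⅐) = U²*(-22/7) = -22*U²/7)
B(D) = 6 + 3*D
(16 + 25)*B(F(1)) = (16 + 25)*(6 + 3*(-22/7*1²)) = 41*(6 + 3*(-22/7*1)) = 41*(6 + 3*(-22/7)) = 41*(6 - 66/7) = 41*(-24/7) = -984/7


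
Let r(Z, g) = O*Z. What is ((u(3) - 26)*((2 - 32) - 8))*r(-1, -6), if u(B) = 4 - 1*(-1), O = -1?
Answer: 798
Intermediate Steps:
r(Z, g) = -Z
u(B) = 5 (u(B) = 4 + 1 = 5)
((u(3) - 26)*((2 - 32) - 8))*r(-1, -6) = ((5 - 26)*((2 - 32) - 8))*(-1*(-1)) = -21*(-30 - 8)*1 = -21*(-38)*1 = 798*1 = 798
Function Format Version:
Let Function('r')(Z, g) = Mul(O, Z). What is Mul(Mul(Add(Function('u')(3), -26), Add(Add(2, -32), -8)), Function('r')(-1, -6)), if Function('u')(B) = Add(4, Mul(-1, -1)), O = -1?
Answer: 798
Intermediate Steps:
Function('r')(Z, g) = Mul(-1, Z)
Function('u')(B) = 5 (Function('u')(B) = Add(4, 1) = 5)
Mul(Mul(Add(Function('u')(3), -26), Add(Add(2, -32), -8)), Function('r')(-1, -6)) = Mul(Mul(Add(5, -26), Add(Add(2, -32), -8)), Mul(-1, -1)) = Mul(Mul(-21, Add(-30, -8)), 1) = Mul(Mul(-21, -38), 1) = Mul(798, 1) = 798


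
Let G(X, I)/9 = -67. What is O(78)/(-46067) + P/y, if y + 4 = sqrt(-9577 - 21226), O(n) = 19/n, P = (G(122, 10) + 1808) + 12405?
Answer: -21735089889/12304403566 - 13610*I*sqrt(30803)/30819 ≈ -1.7664 - 77.506*I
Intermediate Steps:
G(X, I) = -603 (G(X, I) = 9*(-67) = -603)
P = 13610 (P = (-603 + 1808) + 12405 = 1205 + 12405 = 13610)
y = -4 + I*sqrt(30803) (y = -4 + sqrt(-9577 - 21226) = -4 + sqrt(-30803) = -4 + I*sqrt(30803) ≈ -4.0 + 175.51*I)
O(78)/(-46067) + P/y = (19/78)/(-46067) + 13610/(-4 + I*sqrt(30803)) = (19*(1/78))*(-1/46067) + 13610/(-4 + I*sqrt(30803)) = (19/78)*(-1/46067) + 13610/(-4 + I*sqrt(30803)) = -19/3593226 + 13610/(-4 + I*sqrt(30803))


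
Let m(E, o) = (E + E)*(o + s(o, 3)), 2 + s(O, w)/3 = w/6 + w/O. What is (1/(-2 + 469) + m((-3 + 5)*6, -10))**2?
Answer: 744787986121/5452225 ≈ 1.3660e+5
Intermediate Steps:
s(O, w) = -6 + w/2 + 3*w/O (s(O, w) = -6 + 3*(w/6 + w/O) = -6 + (w/2 + 3*w/O) = -6 + w/2 + 3*w/O)
m(E, o) = 2*E*(-9/2 + o + 9/o) (m(E, o) = (E + E)*(o + (-6 + (1/2)*3 + 3*3/o)) = (2*E)*(o + (-6 + 3/2 + 9/o)) = (2*E)*(o + (-9/2 + 9/o)) = (2*E)*(-9/2 + o + 9/o) = 2*E*(-9/2 + o + 9/o))
(1/(-2 + 469) + m((-3 + 5)*6, -10))**2 = (1/(-2 + 469) + ((-3 + 5)*6)*(18 - 10*(-9 + 2*(-10)))/(-10))**2 = (1/467 + (2*6)*(-1/10)*(18 - 10*(-9 - 20)))**2 = (1/467 + 12*(-1/10)*(18 - 10*(-29)))**2 = (1/467 + 12*(-1/10)*(18 + 290))**2 = (1/467 + 12*(-1/10)*308)**2 = (1/467 - 1848/5)**2 = (-863011/2335)**2 = 744787986121/5452225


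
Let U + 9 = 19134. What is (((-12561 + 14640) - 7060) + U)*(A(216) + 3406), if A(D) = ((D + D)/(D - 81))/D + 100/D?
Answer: 2168154976/45 ≈ 4.8181e+7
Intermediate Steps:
U = 19125 (U = -9 + 19134 = 19125)
A(D) = 2/(-81 + D) + 100/D (A(D) = ((2*D)/(-81 + D))/D + 100/D = (2*D/(-81 + D))/D + 100/D = 2/(-81 + D) + 100/D)
(((-12561 + 14640) - 7060) + U)*(A(216) + 3406) = (((-12561 + 14640) - 7060) + 19125)*(6*(-1350 + 17*216)/(216*(-81 + 216)) + 3406) = ((2079 - 7060) + 19125)*(6*(1/216)*(-1350 + 3672)/135 + 3406) = (-4981 + 19125)*(6*(1/216)*(1/135)*2322 + 3406) = 14144*(43/90 + 3406) = 14144*(306583/90) = 2168154976/45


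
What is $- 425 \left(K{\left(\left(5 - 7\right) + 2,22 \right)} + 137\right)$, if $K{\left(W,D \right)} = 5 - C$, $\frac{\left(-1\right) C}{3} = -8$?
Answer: $-50150$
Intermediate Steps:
$C = 24$ ($C = \left(-3\right) \left(-8\right) = 24$)
$K{\left(W,D \right)} = -19$ ($K{\left(W,D \right)} = 5 - 24 = -19$)
$- 425 \left(K{\left(\left(5 - 7\right) + 2,22 \right)} + 137\right) = - 425 \left(-19 + 137\right) = \left(-425\right) 118 = -50150$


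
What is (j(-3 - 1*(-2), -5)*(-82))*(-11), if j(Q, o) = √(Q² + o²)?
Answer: 902*√26 ≈ 4599.3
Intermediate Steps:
(j(-3 - 1*(-2), -5)*(-82))*(-11) = (√((-3 - 1*(-2))² + (-5)²)*(-82))*(-11) = (√((-3 + 2)² + 25)*(-82))*(-11) = (√((-1)² + 25)*(-82))*(-11) = (√(1 + 25)*(-82))*(-11) = (√26*(-82))*(-11) = -82*√26*(-11) = 902*√26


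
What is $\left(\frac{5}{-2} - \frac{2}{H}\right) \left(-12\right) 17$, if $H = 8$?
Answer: $561$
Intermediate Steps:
$\left(\frac{5}{-2} - \frac{2}{H}\right) \left(-12\right) 17 = \left(\frac{5}{-2} - \frac{2}{8}\right) \left(-12\right) 17 = \left(5 \left(- \frac{1}{2}\right) - \frac{1}{4}\right) \left(-12\right) 17 = \left(- \frac{5}{2} - \frac{1}{4}\right) \left(-12\right) 17 = \left(- \frac{11}{4}\right) \left(-12\right) 17 = 33 \cdot 17 = 561$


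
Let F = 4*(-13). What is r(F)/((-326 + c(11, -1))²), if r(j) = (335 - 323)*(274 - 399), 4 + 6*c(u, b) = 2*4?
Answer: -3375/238144 ≈ -0.014172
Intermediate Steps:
F = -52
c(u, b) = ⅔ (c(u, b) = -⅔ + (2*4)/6 = -⅔ + (⅙)*8 = -⅔ + 4/3 = ⅔)
r(j) = -1500 (r(j) = 12*(-125) = -1500)
r(F)/((-326 + c(11, -1))²) = -1500/(-326 + ⅔)² = -1500/((-976/3)²) = -1500/952576/9 = -1500*9/952576 = -3375/238144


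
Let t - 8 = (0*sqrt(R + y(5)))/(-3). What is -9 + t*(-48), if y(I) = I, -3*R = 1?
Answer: -393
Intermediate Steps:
R = -1/3 (R = -1/3*1 = -1/3 ≈ -0.33333)
t = 8 (t = 8 + (0*sqrt(-1/3 + 5))/(-3) = 8 + (0*sqrt(14/3))*(-1/3) = 8 + (0*(sqrt(42)/3))*(-1/3) = 8 + 0*(-1/3) = 8 + 0 = 8)
-9 + t*(-48) = -9 + 8*(-48) = -9 - 384 = -393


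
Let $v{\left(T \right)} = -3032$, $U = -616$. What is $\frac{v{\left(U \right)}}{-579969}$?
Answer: $\frac{3032}{579969} \approx 0.0052279$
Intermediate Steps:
$\frac{v{\left(U \right)}}{-579969} = - \frac{3032}{-579969} = \left(-3032\right) \left(- \frac{1}{579969}\right) = \frac{3032}{579969}$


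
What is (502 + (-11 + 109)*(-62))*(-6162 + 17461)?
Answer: -62980626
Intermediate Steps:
(502 + (-11 + 109)*(-62))*(-6162 + 17461) = (502 + 98*(-62))*11299 = (502 - 6076)*11299 = -5574*11299 = -62980626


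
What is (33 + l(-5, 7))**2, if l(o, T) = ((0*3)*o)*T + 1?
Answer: 1156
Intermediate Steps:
l(o, T) = 1 (l(o, T) = (0*o)*T + 1 = 0*T + 1 = 0 + 1 = 1)
(33 + l(-5, 7))**2 = (33 + 1)**2 = 34**2 = 1156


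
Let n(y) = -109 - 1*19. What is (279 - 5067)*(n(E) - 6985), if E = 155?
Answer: 34057044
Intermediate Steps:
n(y) = -128 (n(y) = -109 - 19 = -128)
(279 - 5067)*(n(E) - 6985) = (279 - 5067)*(-128 - 6985) = -4788*(-7113) = 34057044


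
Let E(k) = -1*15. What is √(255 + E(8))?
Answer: 4*√15 ≈ 15.492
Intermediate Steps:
E(k) = -15
√(255 + E(8)) = √(255 - 15) = √240 = 4*√15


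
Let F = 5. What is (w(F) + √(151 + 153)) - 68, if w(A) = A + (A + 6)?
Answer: -52 + 4*√19 ≈ -34.564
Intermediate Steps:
w(A) = 6 + 2*A (w(A) = A + (6 + A) = 6 + 2*A)
(w(F) + √(151 + 153)) - 68 = ((6 + 2*5) + √(151 + 153)) - 68 = ((6 + 10) + √304) - 68 = (16 + 4*√19) - 68 = -52 + 4*√19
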